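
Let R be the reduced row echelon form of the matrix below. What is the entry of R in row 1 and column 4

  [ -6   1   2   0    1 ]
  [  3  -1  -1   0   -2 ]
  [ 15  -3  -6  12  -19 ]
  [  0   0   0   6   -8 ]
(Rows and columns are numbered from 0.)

3

ρ1 := -1/6·ρ1
  [  1  -1/6  -1/3   0  -1/6 ]
  [  3    -1    -1   0    -2 ]
  [ 15    -3    -6  12   -19 ]
  [  0     0     0   6    -8 ]
ρ2 := ρ2 − 3·ρ1
  [  1  -1/6  -1/3   0  -1/6 ]
  [  0  -1/2     0   0  -3/2 ]
  [ 15    -3    -6  12   -19 ]
  [  0     0     0   6    -8 ]
ρ3 := ρ3 − 15·ρ1
  [ 1  -1/6  -1/3   0   -1/6 ]
  [ 0  -1/2     0   0   -3/2 ]
  [ 0  -1/2    -1  12  -33/2 ]
  [ 0     0     0   6     -8 ]
ρ2 := -2·ρ2
  [ 1  -1/6  -1/3   0   -1/6 ]
  [ 0     1     0   0      3 ]
  [ 0  -1/2    -1  12  -33/2 ]
  [ 0     0     0   6     -8 ]
ρ3 := ρ3 + 1/2·ρ2
  [ 1  -1/6  -1/3   0  -1/6 ]
  [ 0     1     0   0     3 ]
  [ 0     0    -1  12   -15 ]
  [ 0     0     0   6    -8 ]
ρ3 := -1·ρ3
  [ 1  -1/6  -1/3    0  -1/6 ]
  [ 0     1     0    0     3 ]
  [ 0     0     1  -12    15 ]
  [ 0     0     0    6    -8 ]
ρ4 := 1/6·ρ4
  [ 1  -1/6  -1/3    0  -1/6 ]
  [ 0     1     0    0     3 ]
  [ 0     0     1  -12    15 ]
  [ 0     0     0    1  -4/3 ]
ρ3 := ρ3 + 12·ρ4
  [ 1  -1/6  -1/3  0  -1/6 ]
  [ 0     1     0  0     3 ]
  [ 0     0     1  0    -1 ]
  [ 0     0     0  1  -4/3 ]
ρ1 := ρ1 + 1/3·ρ3
  [ 1  -1/6  0  0  -1/2 ]
  [ 0     1  0  0     3 ]
  [ 0     0  1  0    -1 ]
  [ 0     0  0  1  -4/3 ]
ρ1 := ρ1 + 1/6·ρ2
  [ 1  0  0  0     0 ]
  [ 0  1  0  0     3 ]
  [ 0  0  1  0    -1 ]
  [ 0  0  0  1  -4/3 ]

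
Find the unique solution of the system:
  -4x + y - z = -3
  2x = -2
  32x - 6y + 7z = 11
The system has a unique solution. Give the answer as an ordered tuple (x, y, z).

Form the augmented matrix and row-reduce:
  [ -4   1  -1  |  -3 ]
  [  2   0   0  |  -2 ]
  [ 32  -6   7  |  11 ]
R1 -> -1/4·R1
R2 -> R2 − 2·R1
R3 -> R3 − 32·R1
R2 -> 2·R2
R3 -> R3 − 2·R2
R2 -> R2 + R3
R1 -> R1 − 1/4·R3
R1 -> R1 + 1/4·R2
Reading off the last column: x = -1, y = -6, z = 1.

(-1, -6, 1)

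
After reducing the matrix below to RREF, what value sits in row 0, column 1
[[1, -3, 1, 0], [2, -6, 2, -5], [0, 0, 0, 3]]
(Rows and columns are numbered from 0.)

-3

R2 -> R2 − 2·R1
  [ 1  -3  1   0 ]
  [ 0   0  0  -5 ]
  [ 0   0  0   3 ]
R2 -> -1/5·R2
  [ 1  -3  1  0 ]
  [ 0   0  0  1 ]
  [ 0   0  0  3 ]
R3 -> R3 − 3·R2
  [ 1  -3  1  0 ]
  [ 0   0  0  1 ]
  [ 0   0  0  0 ]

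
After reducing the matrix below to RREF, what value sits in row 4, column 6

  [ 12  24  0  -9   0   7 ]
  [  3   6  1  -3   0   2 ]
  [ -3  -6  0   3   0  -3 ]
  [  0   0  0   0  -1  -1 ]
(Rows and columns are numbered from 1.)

R1 -> 1/12·R1
  [  1   2  0  -3/4   0  7/12 ]
  [  3   6  1    -3   0     2 ]
  [ -3  -6  0     3   0    -3 ]
  [  0   0  0     0  -1    -1 ]
R2 -> R2 − 3·R1
  [  1   2  0  -3/4   0  7/12 ]
  [  0   0  1  -3/4   0   1/4 ]
  [ -3  -6  0     3   0    -3 ]
  [  0   0  0     0  -1    -1 ]
R3 -> R3 + 3·R1
  [ 1  2  0  -3/4   0  7/12 ]
  [ 0  0  1  -3/4   0   1/4 ]
  [ 0  0  0   3/4   0  -5/4 ]
  [ 0  0  0     0  -1    -1 ]
R3 -> 4/3·R3
  [ 1  2  0  -3/4   0  7/12 ]
  [ 0  0  1  -3/4   0   1/4 ]
  [ 0  0  0     1   0  -5/3 ]
  [ 0  0  0     0  -1    -1 ]
R4 -> -1·R4
  [ 1  2  0  -3/4  0  7/12 ]
  [ 0  0  1  -3/4  0   1/4 ]
  [ 0  0  0     1  0  -5/3 ]
  [ 0  0  0     0  1     1 ]
R2 -> R2 + 3/4·R3
  [ 1  2  0  -3/4  0  7/12 ]
  [ 0  0  1     0  0    -1 ]
  [ 0  0  0     1  0  -5/3 ]
  [ 0  0  0     0  1     1 ]
R1 -> R1 + 3/4·R3
  [ 1  2  0  0  0  -2/3 ]
  [ 0  0  1  0  0    -1 ]
  [ 0  0  0  1  0  -5/3 ]
  [ 0  0  0  0  1     1 ]

1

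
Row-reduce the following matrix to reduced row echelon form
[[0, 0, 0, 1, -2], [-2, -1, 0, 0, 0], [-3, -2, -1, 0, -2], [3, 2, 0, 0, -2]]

[[1, 0, 0, 0, 2], [0, 1, 0, 0, -4], [0, 0, 1, 0, 4], [0, 0, 0, 1, -2]]

R1 <-> R2
R1 -> -1/2·R1
R3 -> R3 + 3·R1
R4 -> R4 − 3·R1
R2 <-> R3
R2 -> -2·R2
R4 -> R4 − 1/2·R2
R3 <-> R4
R3 -> -1·R3
R2 -> R2 − 2·R3
R1 -> R1 − 1/2·R2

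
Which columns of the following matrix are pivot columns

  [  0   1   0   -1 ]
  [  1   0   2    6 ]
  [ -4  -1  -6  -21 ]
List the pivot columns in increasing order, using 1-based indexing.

R1 <-> R2
  [  1   0   2    6 ]
  [  0   1   0   -1 ]
  [ -4  -1  -6  -21 ]
R3 -> R3 + 4·R1
  [ 1   0  2   6 ]
  [ 0   1  0  -1 ]
  [ 0  -1  2   3 ]
R3 -> R3 + R2
  [ 1  0  2   6 ]
  [ 0  1  0  -1 ]
  [ 0  0  2   2 ]
R3 -> 1/2·R3
  [ 1  0  2   6 ]
  [ 0  1  0  -1 ]
  [ 0  0  1   1 ]
R1 -> R1 − 2·R3
  [ 1  0  0   4 ]
  [ 0  1  0  -1 ]
  [ 0  0  1   1 ]
Pivot columns are the columns containing a leading 1.

1, 2, 3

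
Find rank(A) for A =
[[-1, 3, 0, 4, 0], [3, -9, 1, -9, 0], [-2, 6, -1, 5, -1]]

R1 := -1·R1
  [  1  -3   0  -4   0 ]
  [  3  -9   1  -9   0 ]
  [ -2   6  -1   5  -1 ]
R2 := R2 − 3·R1
  [  1  -3   0  -4   0 ]
  [  0   0   1   3   0 ]
  [ -2   6  -1   5  -1 ]
R3 := R3 + 2·R1
  [ 1  -3   0  -4   0 ]
  [ 0   0   1   3   0 ]
  [ 0   0  -1  -3  -1 ]
R3 := R3 + R2
  [ 1  -3  0  -4   0 ]
  [ 0   0  1   3   0 ]
  [ 0   0  0   0  -1 ]
R3 := -1·R3
  [ 1  -3  0  -4  0 ]
  [ 0   0  1   3  0 ]
  [ 0   0  0   0  1 ]
The reduced form has 3 nonzero rows.

rank = 3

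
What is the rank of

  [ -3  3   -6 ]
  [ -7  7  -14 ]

R1 := -1/3·R1
  [  1  -1    2 ]
  [ -7   7  -14 ]
R2 := R2 + 7·R1
  [ 1  -1  2 ]
  [ 0   0  0 ]
The reduced form has 1 nonzero row.

rank = 1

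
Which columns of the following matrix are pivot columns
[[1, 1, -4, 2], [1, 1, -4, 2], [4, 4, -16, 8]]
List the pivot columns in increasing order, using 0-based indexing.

R2 → R2 − R1
  [ 1  1   -4  2 ]
  [ 0  0    0  0 ]
  [ 4  4  -16  8 ]
R3 → R3 − 4·R1
  [ 1  1  -4  2 ]
  [ 0  0   0  0 ]
  [ 0  0   0  0 ]
Pivot columns are the columns containing a leading 1.

0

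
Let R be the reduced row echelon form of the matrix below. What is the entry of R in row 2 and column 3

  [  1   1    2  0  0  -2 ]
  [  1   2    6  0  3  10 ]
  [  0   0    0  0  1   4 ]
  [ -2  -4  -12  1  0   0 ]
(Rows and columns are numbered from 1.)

4

Subtract r1 from r2.
  [  1   1    2  0  0  -2 ]
  [  0   1    4  0  3  12 ]
  [  0   0    0  0  1   4 ]
  [ -2  -4  -12  1  0   0 ]
Add 2 times r1 to r4.
  [ 1   1   2  0  0  -2 ]
  [ 0   1   4  0  3  12 ]
  [ 0   0   0  0  1   4 ]
  [ 0  -2  -8  1  0  -4 ]
Add 2 times r2 to r4.
  [ 1  1  2  0  0  -2 ]
  [ 0  1  4  0  3  12 ]
  [ 0  0  0  0  1   4 ]
  [ 0  0  0  1  6  20 ]
Swap r3 and r4.
  [ 1  1  2  0  0  -2 ]
  [ 0  1  4  0  3  12 ]
  [ 0  0  0  1  6  20 ]
  [ 0  0  0  0  1   4 ]
Subtract 6 times r4 from r3.
  [ 1  1  2  0  0  -2 ]
  [ 0  1  4  0  3  12 ]
  [ 0  0  0  1  0  -4 ]
  [ 0  0  0  0  1   4 ]
Subtract 3 times r4 from r2.
  [ 1  1  2  0  0  -2 ]
  [ 0  1  4  0  0   0 ]
  [ 0  0  0  1  0  -4 ]
  [ 0  0  0  0  1   4 ]
Subtract r2 from r1.
  [ 1  0  -2  0  0  -2 ]
  [ 0  1   4  0  0   0 ]
  [ 0  0   0  1  0  -4 ]
  [ 0  0   0  0  1   4 ]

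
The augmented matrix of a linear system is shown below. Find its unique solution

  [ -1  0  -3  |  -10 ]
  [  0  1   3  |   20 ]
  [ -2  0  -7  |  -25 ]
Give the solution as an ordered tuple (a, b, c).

ρ1 → -1·ρ1
  [  1  0   3  |   10 ]
  [  0  1   3  |   20 ]
  [ -2  0  -7  |  -25 ]
ρ3 → ρ3 + 2·ρ1
  [ 1  0   3  |  10 ]
  [ 0  1   3  |  20 ]
  [ 0  0  -1  |  -5 ]
ρ3 → -1·ρ3
  [ 1  0  3  |  10 ]
  [ 0  1  3  |  20 ]
  [ 0  0  1  |   5 ]
ρ2 → ρ2 − 3·ρ3
  [ 1  0  3  |  10 ]
  [ 0  1  0  |   5 ]
  [ 0  0  1  |   5 ]
ρ1 → ρ1 − 3·ρ3
  [ 1  0  0  |  -5 ]
  [ 0  1  0  |   5 ]
  [ 0  0  1  |   5 ]
Reading off the last column: a = -5, b = 5, c = 5.

(-5, 5, 5)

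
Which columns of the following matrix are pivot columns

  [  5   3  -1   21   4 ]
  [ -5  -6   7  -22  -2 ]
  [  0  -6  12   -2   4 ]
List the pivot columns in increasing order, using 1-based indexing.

Multiply R1 by 1/5.
  [  1  3/5  -1/5  21/5  4/5 ]
  [ -5   -6     7   -22   -2 ]
  [  0   -6    12    -2    4 ]
Add 5 times R1 to R2.
  [ 1  3/5  -1/5  21/5  4/5 ]
  [ 0   -3     6    -1    2 ]
  [ 0   -6    12    -2    4 ]
Multiply R2 by -1/3.
  [ 1  3/5  -1/5  21/5   4/5 ]
  [ 0    1    -2   1/3  -2/3 ]
  [ 0   -6    12    -2     4 ]
Add 6 times R2 to R3.
  [ 1  3/5  -1/5  21/5   4/5 ]
  [ 0    1    -2   1/3  -2/3 ]
  [ 0    0     0     0     0 ]
Subtract 3/5 times R2 from R1.
  [ 1  0   1    4   6/5 ]
  [ 0  1  -2  1/3  -2/3 ]
  [ 0  0   0    0     0 ]
Pivot columns are the columns containing a leading 1.

1, 2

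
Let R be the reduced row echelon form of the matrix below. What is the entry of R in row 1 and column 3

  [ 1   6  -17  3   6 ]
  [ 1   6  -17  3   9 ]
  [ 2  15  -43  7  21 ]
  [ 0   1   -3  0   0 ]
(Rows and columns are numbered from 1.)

1

r2 ← r2 − r1
  [ 1   6  -17  3   6 ]
  [ 0   0    0  0   3 ]
  [ 2  15  -43  7  21 ]
  [ 0   1   -3  0   0 ]
r3 ← r3 − 2·r1
  [ 1  6  -17  3  6 ]
  [ 0  0    0  0  3 ]
  [ 0  3   -9  1  9 ]
  [ 0  1   -3  0  0 ]
r2 <=> r3
  [ 1  6  -17  3  6 ]
  [ 0  3   -9  1  9 ]
  [ 0  0    0  0  3 ]
  [ 0  1   -3  0  0 ]
r2 ← 1/3·r2
  [ 1  6  -17    3  6 ]
  [ 0  1   -3  1/3  3 ]
  [ 0  0    0    0  3 ]
  [ 0  1   -3    0  0 ]
r4 ← r4 − r2
  [ 1  6  -17     3   6 ]
  [ 0  1   -3   1/3   3 ]
  [ 0  0    0     0   3 ]
  [ 0  0    0  -1/3  -3 ]
r3 <=> r4
  [ 1  6  -17     3   6 ]
  [ 0  1   -3   1/3   3 ]
  [ 0  0    0  -1/3  -3 ]
  [ 0  0    0     0   3 ]
r3 ← -3·r3
  [ 1  6  -17    3  6 ]
  [ 0  1   -3  1/3  3 ]
  [ 0  0    0    1  9 ]
  [ 0  0    0    0  3 ]
r4 ← 1/3·r4
  [ 1  6  -17    3  6 ]
  [ 0  1   -3  1/3  3 ]
  [ 0  0    0    1  9 ]
  [ 0  0    0    0  1 ]
r3 ← r3 − 9·r4
  [ 1  6  -17    3  6 ]
  [ 0  1   -3  1/3  3 ]
  [ 0  0    0    1  0 ]
  [ 0  0    0    0  1 ]
r2 ← r2 − 3·r4
  [ 1  6  -17    3  6 ]
  [ 0  1   -3  1/3  0 ]
  [ 0  0    0    1  0 ]
  [ 0  0    0    0  1 ]
r1 ← r1 − 6·r4
  [ 1  6  -17    3  0 ]
  [ 0  1   -3  1/3  0 ]
  [ 0  0    0    1  0 ]
  [ 0  0    0    0  1 ]
r2 ← r2 − 1/3·r3
  [ 1  6  -17  3  0 ]
  [ 0  1   -3  0  0 ]
  [ 0  0    0  1  0 ]
  [ 0  0    0  0  1 ]
r1 ← r1 − 3·r3
  [ 1  6  -17  0  0 ]
  [ 0  1   -3  0  0 ]
  [ 0  0    0  1  0 ]
  [ 0  0    0  0  1 ]
r1 ← r1 − 6·r2
  [ 1  0   1  0  0 ]
  [ 0  1  -3  0  0 ]
  [ 0  0   0  1  0 ]
  [ 0  0   0  0  1 ]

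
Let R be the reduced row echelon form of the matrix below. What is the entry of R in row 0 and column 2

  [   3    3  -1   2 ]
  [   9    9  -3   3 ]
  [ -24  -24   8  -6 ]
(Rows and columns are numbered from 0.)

Multiply R1 by 1/3.
  [   1    1  -1/3  2/3 ]
  [   9    9    -3    3 ]
  [ -24  -24     8   -6 ]
Subtract 9 times R1 from R2.
  [   1    1  -1/3  2/3 ]
  [   0    0     0   -3 ]
  [ -24  -24     8   -6 ]
Add 24 times R1 to R3.
  [ 1  1  -1/3  2/3 ]
  [ 0  0     0   -3 ]
  [ 0  0     0   10 ]
Multiply R2 by -1/3.
  [ 1  1  -1/3  2/3 ]
  [ 0  0     0    1 ]
  [ 0  0     0   10 ]
Subtract 10 times R2 from R3.
  [ 1  1  -1/3  2/3 ]
  [ 0  0     0    1 ]
  [ 0  0     0    0 ]
Subtract 2/3 times R2 from R1.
  [ 1  1  -1/3  0 ]
  [ 0  0     0  1 ]
  [ 0  0     0  0 ]

-1/3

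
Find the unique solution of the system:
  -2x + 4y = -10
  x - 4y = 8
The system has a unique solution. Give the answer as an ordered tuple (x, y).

(2, -3/2)

Form the augmented matrix and row-reduce:
  [ -2   4  |  -10 ]
  [  1  -4  |    8 ]
R1 ← -1/2·R1
  [ 1  -2  |  5 ]
  [ 1  -4  |  8 ]
R2 ← R2 − R1
  [ 1  -2  |  5 ]
  [ 0  -2  |  3 ]
R2 ← -1/2·R2
  [ 1  -2  |     5 ]
  [ 0   1  |  -3/2 ]
R1 ← R1 + 2·R2
  [ 1  0  |     2 ]
  [ 0  1  |  -3/2 ]
Reading off the last column: x = 2, y = -3/2.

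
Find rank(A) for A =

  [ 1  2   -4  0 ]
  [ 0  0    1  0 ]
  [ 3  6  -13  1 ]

rank = 3

ρ3 → ρ3 − 3·ρ1
  [ 1  2  -4  0 ]
  [ 0  0   1  0 ]
  [ 0  0  -1  1 ]
ρ3 → ρ3 + ρ2
  [ 1  2  -4  0 ]
  [ 0  0   1  0 ]
  [ 0  0   0  1 ]
ρ1 → ρ1 + 4·ρ2
  [ 1  2  0  0 ]
  [ 0  0  1  0 ]
  [ 0  0  0  1 ]
The reduced form has 3 nonzero rows.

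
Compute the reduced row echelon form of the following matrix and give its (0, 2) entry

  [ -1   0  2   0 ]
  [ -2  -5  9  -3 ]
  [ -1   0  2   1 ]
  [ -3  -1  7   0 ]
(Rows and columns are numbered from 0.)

-2

Multiply R1 by -1.
  [  1   0  -2   0 ]
  [ -2  -5   9  -3 ]
  [ -1   0   2   1 ]
  [ -3  -1   7   0 ]
Add 2 times R1 to R2.
  [  1   0  -2   0 ]
  [  0  -5   5  -3 ]
  [ -1   0   2   1 ]
  [ -3  -1   7   0 ]
Add R1 to R3.
  [  1   0  -2   0 ]
  [  0  -5   5  -3 ]
  [  0   0   0   1 ]
  [ -3  -1   7   0 ]
Add 3 times R1 to R4.
  [ 1   0  -2   0 ]
  [ 0  -5   5  -3 ]
  [ 0   0   0   1 ]
  [ 0  -1   1   0 ]
Multiply R2 by -1/5.
  [ 1   0  -2    0 ]
  [ 0   1  -1  3/5 ]
  [ 0   0   0    1 ]
  [ 0  -1   1    0 ]
Add R2 to R4.
  [ 1  0  -2    0 ]
  [ 0  1  -1  3/5 ]
  [ 0  0   0    1 ]
  [ 0  0   0  3/5 ]
Subtract 3/5 times R3 from R4.
  [ 1  0  -2    0 ]
  [ 0  1  -1  3/5 ]
  [ 0  0   0    1 ]
  [ 0  0   0    0 ]
Subtract 3/5 times R3 from R2.
  [ 1  0  -2  0 ]
  [ 0  1  -1  0 ]
  [ 0  0   0  1 ]
  [ 0  0   0  0 ]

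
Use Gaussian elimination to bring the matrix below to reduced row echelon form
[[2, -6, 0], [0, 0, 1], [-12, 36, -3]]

Multiply r1 by 1/2.
  [   1  -3   0 ]
  [   0   0   1 ]
  [ -12  36  -3 ]
Add 12 times r1 to r3.
  [ 1  -3   0 ]
  [ 0   0   1 ]
  [ 0   0  -3 ]
Add 3 times r2 to r3.
  [ 1  -3  0 ]
  [ 0   0  1 ]
  [ 0   0  0 ]

[[1, -3, 0], [0, 0, 1], [0, 0, 0]]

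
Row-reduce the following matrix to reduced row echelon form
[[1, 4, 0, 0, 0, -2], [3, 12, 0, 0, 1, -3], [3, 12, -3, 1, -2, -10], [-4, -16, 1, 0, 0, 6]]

r2 ← r2 − 3·r1
  [  1    4   0  0   0   -2 ]
  [  0    0   0  0   1    3 ]
  [  3   12  -3  1  -2  -10 ]
  [ -4  -16   1  0   0    6 ]
r3 ← r3 − 3·r1
  [  1    4   0  0   0  -2 ]
  [  0    0   0  0   1   3 ]
  [  0    0  -3  1  -2  -4 ]
  [ -4  -16   1  0   0   6 ]
r4 ← r4 + 4·r1
  [ 1  4   0  0   0  -2 ]
  [ 0  0   0  0   1   3 ]
  [ 0  0  -3  1  -2  -4 ]
  [ 0  0   1  0   0  -2 ]
r2 <=> r3
  [ 1  4   0  0   0  -2 ]
  [ 0  0  -3  1  -2  -4 ]
  [ 0  0   0  0   1   3 ]
  [ 0  0   1  0   0  -2 ]
r2 ← -1/3·r2
  [ 1  4  0     0    0   -2 ]
  [ 0  0  1  -1/3  2/3  4/3 ]
  [ 0  0  0     0    1    3 ]
  [ 0  0  1     0    0   -2 ]
r4 ← r4 − r2
  [ 1  4  0     0     0     -2 ]
  [ 0  0  1  -1/3   2/3    4/3 ]
  [ 0  0  0     0     1      3 ]
  [ 0  0  0   1/3  -2/3  -10/3 ]
r3 <=> r4
  [ 1  4  0     0     0     -2 ]
  [ 0  0  1  -1/3   2/3    4/3 ]
  [ 0  0  0   1/3  -2/3  -10/3 ]
  [ 0  0  0     0     1      3 ]
r3 ← 3·r3
  [ 1  4  0     0    0   -2 ]
  [ 0  0  1  -1/3  2/3  4/3 ]
  [ 0  0  0     1   -2  -10 ]
  [ 0  0  0     0    1    3 ]
r3 ← r3 + 2·r4
  [ 1  4  0     0    0   -2 ]
  [ 0  0  1  -1/3  2/3  4/3 ]
  [ 0  0  0     1    0   -4 ]
  [ 0  0  0     0    1    3 ]
r2 ← r2 − 2/3·r4
  [ 1  4  0     0  0    -2 ]
  [ 0  0  1  -1/3  0  -2/3 ]
  [ 0  0  0     1  0    -4 ]
  [ 0  0  0     0  1     3 ]
r2 ← r2 + 1/3·r3
  [ 1  4  0  0  0  -2 ]
  [ 0  0  1  0  0  -2 ]
  [ 0  0  0  1  0  -4 ]
  [ 0  0  0  0  1   3 ]

[[1, 4, 0, 0, 0, -2], [0, 0, 1, 0, 0, -2], [0, 0, 0, 1, 0, -4], [0, 0, 0, 0, 1, 3]]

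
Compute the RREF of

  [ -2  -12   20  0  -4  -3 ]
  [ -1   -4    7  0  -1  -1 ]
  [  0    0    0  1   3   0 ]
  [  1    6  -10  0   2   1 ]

r1 ← -1/2·r1
  [  1   6  -10  0   2  3/2 ]
  [ -1  -4    7  0  -1   -1 ]
  [  0   0    0  1   3    0 ]
  [  1   6  -10  0   2    1 ]
r2 ← r2 + r1
  [ 1  6  -10  0  2  3/2 ]
  [ 0  2   -3  0  1  1/2 ]
  [ 0  0    0  1  3    0 ]
  [ 1  6  -10  0  2    1 ]
r4 ← r4 − r1
  [ 1  6  -10  0  2   3/2 ]
  [ 0  2   -3  0  1   1/2 ]
  [ 0  0    0  1  3     0 ]
  [ 0  0    0  0  0  -1/2 ]
r2 ← 1/2·r2
  [ 1  6   -10  0    2   3/2 ]
  [ 0  1  -3/2  0  1/2   1/4 ]
  [ 0  0     0  1    3     0 ]
  [ 0  0     0  0    0  -1/2 ]
r4 ← -2·r4
  [ 1  6   -10  0    2  3/2 ]
  [ 0  1  -3/2  0  1/2  1/4 ]
  [ 0  0     0  1    3    0 ]
  [ 0  0     0  0    0    1 ]
r2 ← r2 − 1/4·r4
  [ 1  6   -10  0    2  3/2 ]
  [ 0  1  -3/2  0  1/2    0 ]
  [ 0  0     0  1    3    0 ]
  [ 0  0     0  0    0    1 ]
r1 ← r1 − 3/2·r4
  [ 1  6   -10  0    2  0 ]
  [ 0  1  -3/2  0  1/2  0 ]
  [ 0  0     0  1    3  0 ]
  [ 0  0     0  0    0  1 ]
r1 ← r1 − 6·r2
  [ 1  0    -1  0   -1  0 ]
  [ 0  1  -3/2  0  1/2  0 ]
  [ 0  0     0  1    3  0 ]
  [ 0  0     0  0    0  1 ]

[[1, 0, -1, 0, -1, 0], [0, 1, -3/2, 0, 1/2, 0], [0, 0, 0, 1, 3, 0], [0, 0, 0, 0, 0, 1]]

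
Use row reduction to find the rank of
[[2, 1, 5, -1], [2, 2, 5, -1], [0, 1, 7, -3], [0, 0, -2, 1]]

rank = 4

R1 := 1/2·R1
  [ 1  1/2  5/2  -1/2 ]
  [ 2    2    5    -1 ]
  [ 0    1    7    -3 ]
  [ 0    0   -2     1 ]
R2 := R2 − 2·R1
  [ 1  1/2  5/2  -1/2 ]
  [ 0    1    0     0 ]
  [ 0    1    7    -3 ]
  [ 0    0   -2     1 ]
R3 := R3 − R2
  [ 1  1/2  5/2  -1/2 ]
  [ 0    1    0     0 ]
  [ 0    0    7    -3 ]
  [ 0    0   -2     1 ]
R3 := 1/7·R3
  [ 1  1/2  5/2  -1/2 ]
  [ 0    1    0     0 ]
  [ 0    0    1  -3/7 ]
  [ 0    0   -2     1 ]
R4 := R4 + 2·R3
  [ 1  1/2  5/2  -1/2 ]
  [ 0    1    0     0 ]
  [ 0    0    1  -3/7 ]
  [ 0    0    0   1/7 ]
R4 := 7·R4
  [ 1  1/2  5/2  -1/2 ]
  [ 0    1    0     0 ]
  [ 0    0    1  -3/7 ]
  [ 0    0    0     1 ]
R3 := R3 + 3/7·R4
  [ 1  1/2  5/2  -1/2 ]
  [ 0    1    0     0 ]
  [ 0    0    1     0 ]
  [ 0    0    0     1 ]
R1 := R1 + 1/2·R4
  [ 1  1/2  5/2  0 ]
  [ 0    1    0  0 ]
  [ 0    0    1  0 ]
  [ 0    0    0  1 ]
R1 := R1 − 5/2·R3
  [ 1  1/2  0  0 ]
  [ 0    1  0  0 ]
  [ 0    0  1  0 ]
  [ 0    0  0  1 ]
R1 := R1 − 1/2·R2
  [ 1  0  0  0 ]
  [ 0  1  0  0 ]
  [ 0  0  1  0 ]
  [ 0  0  0  1 ]
The reduced form has 4 nonzero rows.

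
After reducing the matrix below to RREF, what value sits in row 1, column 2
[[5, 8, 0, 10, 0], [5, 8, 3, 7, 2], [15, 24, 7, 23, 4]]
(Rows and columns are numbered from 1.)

8/5

R1 → 1/5·R1
  [  1  8/5  0   2  0 ]
  [  5    8  3   7  2 ]
  [ 15   24  7  23  4 ]
R2 → R2 − 5·R1
  [  1  8/5  0   2  0 ]
  [  0    0  3  -3  2 ]
  [ 15   24  7  23  4 ]
R3 → R3 − 15·R1
  [ 1  8/5  0   2  0 ]
  [ 0    0  3  -3  2 ]
  [ 0    0  7  -7  4 ]
R2 → 1/3·R2
  [ 1  8/5  0   2    0 ]
  [ 0    0  1  -1  2/3 ]
  [ 0    0  7  -7    4 ]
R3 → R3 − 7·R2
  [ 1  8/5  0   2     0 ]
  [ 0    0  1  -1   2/3 ]
  [ 0    0  0   0  -2/3 ]
R3 → -3/2·R3
  [ 1  8/5  0   2    0 ]
  [ 0    0  1  -1  2/3 ]
  [ 0    0  0   0    1 ]
R2 → R2 − 2/3·R3
  [ 1  8/5  0   2  0 ]
  [ 0    0  1  -1  0 ]
  [ 0    0  0   0  1 ]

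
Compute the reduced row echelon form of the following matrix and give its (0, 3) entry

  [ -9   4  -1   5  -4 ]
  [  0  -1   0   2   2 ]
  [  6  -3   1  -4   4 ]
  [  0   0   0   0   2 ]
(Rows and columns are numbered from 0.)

R1 ← -1/9·R1
  [ 1  -4/9  1/9  -5/9  4/9 ]
  [ 0    -1    0     2    2 ]
  [ 6    -3    1    -4    4 ]
  [ 0     0    0     0    2 ]
R3 ← R3 − 6·R1
  [ 1  -4/9  1/9  -5/9  4/9 ]
  [ 0    -1    0     2    2 ]
  [ 0  -1/3  1/3  -2/3  4/3 ]
  [ 0     0    0     0    2 ]
R2 ← -1·R2
  [ 1  -4/9  1/9  -5/9  4/9 ]
  [ 0     1    0    -2   -2 ]
  [ 0  -1/3  1/3  -2/3  4/3 ]
  [ 0     0    0     0    2 ]
R3 ← R3 + 1/3·R2
  [ 1  -4/9  1/9  -5/9  4/9 ]
  [ 0     1    0    -2   -2 ]
  [ 0     0  1/3  -4/3  2/3 ]
  [ 0     0    0     0    2 ]
R3 ← 3·R3
  [ 1  -4/9  1/9  -5/9  4/9 ]
  [ 0     1    0    -2   -2 ]
  [ 0     0    1    -4    2 ]
  [ 0     0    0     0    2 ]
R4 ← 1/2·R4
  [ 1  -4/9  1/9  -5/9  4/9 ]
  [ 0     1    0    -2   -2 ]
  [ 0     0    1    -4    2 ]
  [ 0     0    0     0    1 ]
R3 ← R3 − 2·R4
  [ 1  -4/9  1/9  -5/9  4/9 ]
  [ 0     1    0    -2   -2 ]
  [ 0     0    1    -4    0 ]
  [ 0     0    0     0    1 ]
R2 ← R2 + 2·R4
  [ 1  -4/9  1/9  -5/9  4/9 ]
  [ 0     1    0    -2    0 ]
  [ 0     0    1    -4    0 ]
  [ 0     0    0     0    1 ]
R1 ← R1 − 4/9·R4
  [ 1  -4/9  1/9  -5/9  0 ]
  [ 0     1    0    -2  0 ]
  [ 0     0    1    -4  0 ]
  [ 0     0    0     0  1 ]
R1 ← R1 − 1/9·R3
  [ 1  -4/9  0  -1/9  0 ]
  [ 0     1  0    -2  0 ]
  [ 0     0  1    -4  0 ]
  [ 0     0  0     0  1 ]
R1 ← R1 + 4/9·R2
  [ 1  0  0  -1  0 ]
  [ 0  1  0  -2  0 ]
  [ 0  0  1  -4  0 ]
  [ 0  0  0   0  1 ]

-1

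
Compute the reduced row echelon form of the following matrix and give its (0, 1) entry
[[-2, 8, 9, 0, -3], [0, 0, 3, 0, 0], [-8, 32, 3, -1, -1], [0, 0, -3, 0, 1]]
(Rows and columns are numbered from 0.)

r1 := -1/2·r1
  [  1  -4  -9/2   0  3/2 ]
  [  0   0     3   0    0 ]
  [ -8  32     3  -1   -1 ]
  [  0   0    -3   0    1 ]
r3 := r3 + 8·r1
  [ 1  -4  -9/2   0  3/2 ]
  [ 0   0     3   0    0 ]
  [ 0   0   -33  -1   11 ]
  [ 0   0    -3   0    1 ]
r2 := 1/3·r2
  [ 1  -4  -9/2   0  3/2 ]
  [ 0   0     1   0    0 ]
  [ 0   0   -33  -1   11 ]
  [ 0   0    -3   0    1 ]
r3 := r3 + 33·r2
  [ 1  -4  -9/2   0  3/2 ]
  [ 0   0     1   0    0 ]
  [ 0   0     0  -1   11 ]
  [ 0   0    -3   0    1 ]
r4 := r4 + 3·r2
  [ 1  -4  -9/2   0  3/2 ]
  [ 0   0     1   0    0 ]
  [ 0   0     0  -1   11 ]
  [ 0   0     0   0    1 ]
r3 := -1·r3
  [ 1  -4  -9/2  0  3/2 ]
  [ 0   0     1  0    0 ]
  [ 0   0     0  1  -11 ]
  [ 0   0     0  0    1 ]
r3 := r3 + 11·r4
  [ 1  -4  -9/2  0  3/2 ]
  [ 0   0     1  0    0 ]
  [ 0   0     0  1    0 ]
  [ 0   0     0  0    1 ]
r1 := r1 − 3/2·r4
  [ 1  -4  -9/2  0  0 ]
  [ 0   0     1  0  0 ]
  [ 0   0     0  1  0 ]
  [ 0   0     0  0  1 ]
r1 := r1 + 9/2·r2
  [ 1  -4  0  0  0 ]
  [ 0   0  1  0  0 ]
  [ 0   0  0  1  0 ]
  [ 0   0  0  0  1 ]

-4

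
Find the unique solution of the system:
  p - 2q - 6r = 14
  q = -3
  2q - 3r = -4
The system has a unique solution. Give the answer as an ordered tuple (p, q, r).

Form the augmented matrix and row-reduce:
  [ 1  -2  -6  |  14 ]
  [ 0   1   0  |  -3 ]
  [ 0   2  -3  |  -4 ]
Subtract 2 times R2 from R3.
  [ 1  -2  -6  |  14 ]
  [ 0   1   0  |  -3 ]
  [ 0   0  -3  |   2 ]
Multiply R3 by -1/3.
  [ 1  -2  -6  |    14 ]
  [ 0   1   0  |    -3 ]
  [ 0   0   1  |  -2/3 ]
Add 6 times R3 to R1.
  [ 1  -2  0  |    10 ]
  [ 0   1  0  |    -3 ]
  [ 0   0  1  |  -2/3 ]
Add 2 times R2 to R1.
  [ 1  0  0  |     4 ]
  [ 0  1  0  |    -3 ]
  [ 0  0  1  |  -2/3 ]
Reading off the last column: p = 4, q = -3, r = -2/3.

(4, -3, -2/3)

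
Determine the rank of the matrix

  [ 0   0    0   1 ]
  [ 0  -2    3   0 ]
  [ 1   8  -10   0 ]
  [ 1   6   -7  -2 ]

rank = 3

r1 <-> r3
r4 := r4 − r1
r2 := -1/2·r2
r4 := r4 + 2·r2
r4 := r4 + 2·r3
r1 := r1 − 8·r2
The reduced form has 3 nonzero rows.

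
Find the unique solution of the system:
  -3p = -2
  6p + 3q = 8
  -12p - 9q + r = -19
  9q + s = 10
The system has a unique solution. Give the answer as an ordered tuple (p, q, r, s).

Form the augmented matrix and row-reduce:
  [  -3   0  0  0  |   -2 ]
  [   6   3  0  0  |    8 ]
  [ -12  -9  1  0  |  -19 ]
  [   0   9  0  1  |   10 ]
Multiply r1 by -1/3.
Subtract 6 times r1 from r2.
Add 12 times r1 to r3.
Multiply r2 by 1/3.
Add 9 times r2 to r3.
Subtract 9 times r2 from r4.
Reading off the last column: p = 2/3, q = 4/3, r = 1, s = -2.

(2/3, 4/3, 1, -2)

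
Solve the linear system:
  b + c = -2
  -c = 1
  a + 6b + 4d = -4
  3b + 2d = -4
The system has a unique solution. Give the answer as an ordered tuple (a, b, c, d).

Form the augmented matrix and row-reduce:
  [ 0  1   1  0  |  -2 ]
  [ 0  0  -1  0  |   1 ]
  [ 1  6   0  4  |  -4 ]
  [ 0  3   0  2  |  -4 ]
R1 <=> R3
  [ 1  6   0  4  |  -4 ]
  [ 0  0  -1  0  |   1 ]
  [ 0  1   1  0  |  -2 ]
  [ 0  3   0  2  |  -4 ]
R2 <=> R3
  [ 1  6   0  4  |  -4 ]
  [ 0  1   1  0  |  -2 ]
  [ 0  0  -1  0  |   1 ]
  [ 0  3   0  2  |  -4 ]
R4 → R4 − 3·R2
  [ 1  6   0  4  |  -4 ]
  [ 0  1   1  0  |  -2 ]
  [ 0  0  -1  0  |   1 ]
  [ 0  0  -3  2  |   2 ]
R3 → -1·R3
  [ 1  6   0  4  |  -4 ]
  [ 0  1   1  0  |  -2 ]
  [ 0  0   1  0  |  -1 ]
  [ 0  0  -3  2  |   2 ]
R4 → R4 + 3·R3
  [ 1  6  0  4  |  -4 ]
  [ 0  1  1  0  |  -2 ]
  [ 0  0  1  0  |  -1 ]
  [ 0  0  0  2  |  -1 ]
R4 → 1/2·R4
  [ 1  6  0  4  |    -4 ]
  [ 0  1  1  0  |    -2 ]
  [ 0  0  1  0  |    -1 ]
  [ 0  0  0  1  |  -1/2 ]
R1 → R1 − 4·R4
  [ 1  6  0  0  |    -2 ]
  [ 0  1  1  0  |    -2 ]
  [ 0  0  1  0  |    -1 ]
  [ 0  0  0  1  |  -1/2 ]
R2 → R2 − R3
  [ 1  6  0  0  |    -2 ]
  [ 0  1  0  0  |    -1 ]
  [ 0  0  1  0  |    -1 ]
  [ 0  0  0  1  |  -1/2 ]
R1 → R1 − 6·R2
  [ 1  0  0  0  |     4 ]
  [ 0  1  0  0  |    -1 ]
  [ 0  0  1  0  |    -1 ]
  [ 0  0  0  1  |  -1/2 ]
Reading off the last column: a = 4, b = -1, c = -1, d = -1/2.

(4, -1, -1, -1/2)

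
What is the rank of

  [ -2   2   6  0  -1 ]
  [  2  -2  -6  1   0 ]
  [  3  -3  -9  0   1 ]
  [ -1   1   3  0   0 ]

rank = 3

ρ1 ← -1/2·ρ1
ρ2 ← ρ2 − 2·ρ1
ρ3 ← ρ3 − 3·ρ1
ρ4 ← ρ4 + ρ1
ρ3 ← -2·ρ3
ρ4 ← ρ4 − 1/2·ρ3
ρ2 ← ρ2 + ρ3
ρ1 ← ρ1 − 1/2·ρ3
The reduced form has 3 nonzero rows.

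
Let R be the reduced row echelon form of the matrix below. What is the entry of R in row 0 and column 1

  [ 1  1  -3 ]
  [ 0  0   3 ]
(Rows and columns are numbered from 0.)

1

ρ2 -> 1/3·ρ2
  [ 1  1  -3 ]
  [ 0  0   1 ]
ρ1 -> ρ1 + 3·ρ2
  [ 1  1  0 ]
  [ 0  0  1 ]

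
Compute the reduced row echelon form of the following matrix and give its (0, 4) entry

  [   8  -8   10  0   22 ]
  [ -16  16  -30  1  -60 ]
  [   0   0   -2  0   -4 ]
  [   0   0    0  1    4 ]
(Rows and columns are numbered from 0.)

1/4

R1 -> 1/8·R1
R2 -> R2 + 16·R1
R2 -> -1/10·R2
R3 -> R3 + 2·R2
R3 -> -5·R3
R4 -> R4 − R3
R2 -> R2 + 1/10·R3
R1 -> R1 − 5/4·R2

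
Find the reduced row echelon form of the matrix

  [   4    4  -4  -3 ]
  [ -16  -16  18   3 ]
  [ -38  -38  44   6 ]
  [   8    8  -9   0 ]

[[1, 1, 0, 0], [0, 0, 1, 0], [0, 0, 0, 1], [0, 0, 0, 0]]

R1 ← 1/4·R1
  [   1    1  -1  -3/4 ]
  [ -16  -16  18     3 ]
  [ -38  -38  44     6 ]
  [   8    8  -9     0 ]
R2 ← R2 + 16·R1
  [   1    1  -1  -3/4 ]
  [   0    0   2    -9 ]
  [ -38  -38  44     6 ]
  [   8    8  -9     0 ]
R3 ← R3 + 38·R1
  [ 1  1  -1   -3/4 ]
  [ 0  0   2     -9 ]
  [ 0  0   6  -45/2 ]
  [ 8  8  -9      0 ]
R4 ← R4 − 8·R1
  [ 1  1  -1   -3/4 ]
  [ 0  0   2     -9 ]
  [ 0  0   6  -45/2 ]
  [ 0  0  -1      6 ]
R2 ← 1/2·R2
  [ 1  1  -1   -3/4 ]
  [ 0  0   1   -9/2 ]
  [ 0  0   6  -45/2 ]
  [ 0  0  -1      6 ]
R3 ← R3 − 6·R2
  [ 1  1  -1  -3/4 ]
  [ 0  0   1  -9/2 ]
  [ 0  0   0   9/2 ]
  [ 0  0  -1     6 ]
R4 ← R4 + R2
  [ 1  1  -1  -3/4 ]
  [ 0  0   1  -9/2 ]
  [ 0  0   0   9/2 ]
  [ 0  0   0   3/2 ]
R3 ← 2/9·R3
  [ 1  1  -1  -3/4 ]
  [ 0  0   1  -9/2 ]
  [ 0  0   0     1 ]
  [ 0  0   0   3/2 ]
R4 ← R4 − 3/2·R3
  [ 1  1  -1  -3/4 ]
  [ 0  0   1  -9/2 ]
  [ 0  0   0     1 ]
  [ 0  0   0     0 ]
R2 ← R2 + 9/2·R3
  [ 1  1  -1  -3/4 ]
  [ 0  0   1     0 ]
  [ 0  0   0     1 ]
  [ 0  0   0     0 ]
R1 ← R1 + 3/4·R3
  [ 1  1  -1  0 ]
  [ 0  0   1  0 ]
  [ 0  0   0  1 ]
  [ 0  0   0  0 ]
R1 ← R1 + R2
  [ 1  1  0  0 ]
  [ 0  0  1  0 ]
  [ 0  0  0  1 ]
  [ 0  0  0  0 ]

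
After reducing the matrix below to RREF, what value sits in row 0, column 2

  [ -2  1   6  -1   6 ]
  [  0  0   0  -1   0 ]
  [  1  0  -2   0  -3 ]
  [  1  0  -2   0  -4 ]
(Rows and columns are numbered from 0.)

-2

ρ1 -> -1/2·ρ1
  [ 1  -1/2  -3  1/2  -3 ]
  [ 0     0   0   -1   0 ]
  [ 1     0  -2    0  -3 ]
  [ 1     0  -2    0  -4 ]
ρ3 -> ρ3 − ρ1
  [ 1  -1/2  -3   1/2  -3 ]
  [ 0     0   0    -1   0 ]
  [ 0   1/2   1  -1/2   0 ]
  [ 1     0  -2     0  -4 ]
ρ4 -> ρ4 − ρ1
  [ 1  -1/2  -3   1/2  -3 ]
  [ 0     0   0    -1   0 ]
  [ 0   1/2   1  -1/2   0 ]
  [ 0   1/2   1  -1/2  -1 ]
ρ2 ↔ ρ3
  [ 1  -1/2  -3   1/2  -3 ]
  [ 0   1/2   1  -1/2   0 ]
  [ 0     0   0    -1   0 ]
  [ 0   1/2   1  -1/2  -1 ]
ρ2 -> 2·ρ2
  [ 1  -1/2  -3   1/2  -3 ]
  [ 0     1   2    -1   0 ]
  [ 0     0   0    -1   0 ]
  [ 0   1/2   1  -1/2  -1 ]
ρ4 -> ρ4 − 1/2·ρ2
  [ 1  -1/2  -3  1/2  -3 ]
  [ 0     1   2   -1   0 ]
  [ 0     0   0   -1   0 ]
  [ 0     0   0    0  -1 ]
ρ3 -> -1·ρ3
  [ 1  -1/2  -3  1/2  -3 ]
  [ 0     1   2   -1   0 ]
  [ 0     0   0    1   0 ]
  [ 0     0   0    0  -1 ]
ρ4 -> -1·ρ4
  [ 1  -1/2  -3  1/2  -3 ]
  [ 0     1   2   -1   0 ]
  [ 0     0   0    1   0 ]
  [ 0     0   0    0   1 ]
ρ1 -> ρ1 + 3·ρ4
  [ 1  -1/2  -3  1/2  0 ]
  [ 0     1   2   -1  0 ]
  [ 0     0   0    1  0 ]
  [ 0     0   0    0  1 ]
ρ2 -> ρ2 + ρ3
  [ 1  -1/2  -3  1/2  0 ]
  [ 0     1   2    0  0 ]
  [ 0     0   0    1  0 ]
  [ 0     0   0    0  1 ]
ρ1 -> ρ1 − 1/2·ρ3
  [ 1  -1/2  -3  0  0 ]
  [ 0     1   2  0  0 ]
  [ 0     0   0  1  0 ]
  [ 0     0   0  0  1 ]
ρ1 -> ρ1 + 1/2·ρ2
  [ 1  0  -2  0  0 ]
  [ 0  1   2  0  0 ]
  [ 0  0   0  1  0 ]
  [ 0  0   0  0  1 ]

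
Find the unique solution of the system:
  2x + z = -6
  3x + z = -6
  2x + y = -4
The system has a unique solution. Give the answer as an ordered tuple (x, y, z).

Form the augmented matrix and row-reduce:
  [ 2  0  1  |  -6 ]
  [ 3  0  1  |  -6 ]
  [ 2  1  0  |  -4 ]
ρ1 → 1/2·ρ1
  [ 1  0  1/2  |  -3 ]
  [ 3  0    1  |  -6 ]
  [ 2  1    0  |  -4 ]
ρ2 → ρ2 − 3·ρ1
  [ 1  0   1/2  |  -3 ]
  [ 0  0  -1/2  |   3 ]
  [ 2  1     0  |  -4 ]
ρ3 → ρ3 − 2·ρ1
  [ 1  0   1/2  |  -3 ]
  [ 0  0  -1/2  |   3 ]
  [ 0  1    -1  |   2 ]
ρ2 <-> ρ3
  [ 1  0   1/2  |  -3 ]
  [ 0  1    -1  |   2 ]
  [ 0  0  -1/2  |   3 ]
ρ3 → -2·ρ3
  [ 1  0  1/2  |  -3 ]
  [ 0  1   -1  |   2 ]
  [ 0  0    1  |  -6 ]
ρ2 → ρ2 + ρ3
  [ 1  0  1/2  |  -3 ]
  [ 0  1    0  |  -4 ]
  [ 0  0    1  |  -6 ]
ρ1 → ρ1 − 1/2·ρ3
  [ 1  0  0  |   0 ]
  [ 0  1  0  |  -4 ]
  [ 0  0  1  |  -6 ]
Reading off the last column: x = 0, y = -4, z = -6.

(0, -4, -6)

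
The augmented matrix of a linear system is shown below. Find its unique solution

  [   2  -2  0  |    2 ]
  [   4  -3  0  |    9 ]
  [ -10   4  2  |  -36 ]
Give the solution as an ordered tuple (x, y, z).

(6, 5, 2)

R1 → 1/2·R1
  [   1  -1  0  |    1 ]
  [   4  -3  0  |    9 ]
  [ -10   4  2  |  -36 ]
R2 → R2 − 4·R1
  [   1  -1  0  |    1 ]
  [   0   1  0  |    5 ]
  [ -10   4  2  |  -36 ]
R3 → R3 + 10·R1
  [ 1  -1  0  |    1 ]
  [ 0   1  0  |    5 ]
  [ 0  -6  2  |  -26 ]
R3 → R3 + 6·R2
  [ 1  -1  0  |  1 ]
  [ 0   1  0  |  5 ]
  [ 0   0  2  |  4 ]
R3 → 1/2·R3
  [ 1  -1  0  |  1 ]
  [ 0   1  0  |  5 ]
  [ 0   0  1  |  2 ]
R1 → R1 + R2
  [ 1  0  0  |  6 ]
  [ 0  1  0  |  5 ]
  [ 0  0  1  |  2 ]
Reading off the last column: x = 6, y = 5, z = 2.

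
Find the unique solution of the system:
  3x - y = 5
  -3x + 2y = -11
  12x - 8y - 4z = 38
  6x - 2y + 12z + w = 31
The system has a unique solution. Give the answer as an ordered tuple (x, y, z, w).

Form the augmented matrix and row-reduce:
  [  3  -1   0  0  |    5 ]
  [ -3   2   0  0  |  -11 ]
  [ 12  -8  -4  0  |   38 ]
  [  6  -2  12  1  |   31 ]
r1 -> 1/3·r1
r2 -> r2 + 3·r1
r3 -> r3 − 12·r1
r4 -> r4 − 6·r1
r3 -> r3 + 4·r2
r3 -> -1/4·r3
r4 -> r4 − 12·r3
r1 -> r1 + 1/3·r2
Reading off the last column: x = -1/3, y = -6, z = 3/2, w = 3.

(-1/3, -6, 3/2, 3)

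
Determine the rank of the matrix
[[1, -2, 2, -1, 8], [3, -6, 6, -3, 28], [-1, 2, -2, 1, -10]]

R2 ← R2 − 3·R1
  [  1  -2   2  -1    8 ]
  [  0   0   0   0    4 ]
  [ -1   2  -2   1  -10 ]
R3 ← R3 + R1
  [ 1  -2  2  -1   8 ]
  [ 0   0  0   0   4 ]
  [ 0   0  0   0  -2 ]
R2 ← 1/4·R2
  [ 1  -2  2  -1   8 ]
  [ 0   0  0   0   1 ]
  [ 0   0  0   0  -2 ]
R3 ← R3 + 2·R2
  [ 1  -2  2  -1  8 ]
  [ 0   0  0   0  1 ]
  [ 0   0  0   0  0 ]
R1 ← R1 − 8·R2
  [ 1  -2  2  -1  0 ]
  [ 0   0  0   0  1 ]
  [ 0   0  0   0  0 ]
The reduced form has 2 nonzero rows.

rank = 2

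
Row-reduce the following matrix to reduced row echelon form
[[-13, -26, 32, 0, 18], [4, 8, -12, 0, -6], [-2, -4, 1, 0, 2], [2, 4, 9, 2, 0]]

R1 ← -1/13·R1
  [  1   2  -32/13  0  -18/13 ]
  [  4   8     -12  0      -6 ]
  [ -2  -4       1  0       2 ]
  [  2   4       9  2       0 ]
R2 ← R2 − 4·R1
  [  1   2  -32/13  0  -18/13 ]
  [  0   0  -28/13  0   -6/13 ]
  [ -2  -4       1  0       2 ]
  [  2   4       9  2       0 ]
R3 ← R3 + 2·R1
  [ 1  2  -32/13  0  -18/13 ]
  [ 0  0  -28/13  0   -6/13 ]
  [ 0  0  -51/13  0  -10/13 ]
  [ 2  4       9  2       0 ]
R4 ← R4 − 2·R1
  [ 1  2  -32/13  0  -18/13 ]
  [ 0  0  -28/13  0   -6/13 ]
  [ 0  0  -51/13  0  -10/13 ]
  [ 0  0  181/13  2   36/13 ]
R2 ← -13/28·R2
  [ 1  2  -32/13  0  -18/13 ]
  [ 0  0       1  0    3/14 ]
  [ 0  0  -51/13  0  -10/13 ]
  [ 0  0  181/13  2   36/13 ]
R3 ← R3 + 51/13·R2
  [ 1  2  -32/13  0  -18/13 ]
  [ 0  0       1  0    3/14 ]
  [ 0  0       0  0    1/14 ]
  [ 0  0  181/13  2   36/13 ]
R4 ← R4 − 181/13·R2
  [ 1  2  -32/13  0  -18/13 ]
  [ 0  0       1  0    3/14 ]
  [ 0  0       0  0    1/14 ]
  [ 0  0       0  2   -3/14 ]
R3 <-> R4
  [ 1  2  -32/13  0  -18/13 ]
  [ 0  0       1  0    3/14 ]
  [ 0  0       0  2   -3/14 ]
  [ 0  0       0  0    1/14 ]
R3 ← 1/2·R3
  [ 1  2  -32/13  0  -18/13 ]
  [ 0  0       1  0    3/14 ]
  [ 0  0       0  1   -3/28 ]
  [ 0  0       0  0    1/14 ]
R4 ← 14·R4
  [ 1  2  -32/13  0  -18/13 ]
  [ 0  0       1  0    3/14 ]
  [ 0  0       0  1   -3/28 ]
  [ 0  0       0  0       1 ]
R3 ← R3 + 3/28·R4
  [ 1  2  -32/13  0  -18/13 ]
  [ 0  0       1  0    3/14 ]
  [ 0  0       0  1       0 ]
  [ 0  0       0  0       1 ]
R2 ← R2 − 3/14·R4
  [ 1  2  -32/13  0  -18/13 ]
  [ 0  0       1  0       0 ]
  [ 0  0       0  1       0 ]
  [ 0  0       0  0       1 ]
R1 ← R1 + 18/13·R4
  [ 1  2  -32/13  0  0 ]
  [ 0  0       1  0  0 ]
  [ 0  0       0  1  0 ]
  [ 0  0       0  0  1 ]
R1 ← R1 + 32/13·R2
  [ 1  2  0  0  0 ]
  [ 0  0  1  0  0 ]
  [ 0  0  0  1  0 ]
  [ 0  0  0  0  1 ]

[[1, 2, 0, 0, 0], [0, 0, 1, 0, 0], [0, 0, 0, 1, 0], [0, 0, 0, 0, 1]]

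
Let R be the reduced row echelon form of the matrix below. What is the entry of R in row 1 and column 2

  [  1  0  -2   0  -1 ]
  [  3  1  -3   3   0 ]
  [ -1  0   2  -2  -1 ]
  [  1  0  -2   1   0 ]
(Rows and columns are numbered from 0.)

R2 ← R2 − 3·R1
  [  1  0  -2   0  -1 ]
  [  0  1   3   3   3 ]
  [ -1  0   2  -2  -1 ]
  [  1  0  -2   1   0 ]
R3 ← R3 + R1
  [ 1  0  -2   0  -1 ]
  [ 0  1   3   3   3 ]
  [ 0  0   0  -2  -2 ]
  [ 1  0  -2   1   0 ]
R4 ← R4 − R1
  [ 1  0  -2   0  -1 ]
  [ 0  1   3   3   3 ]
  [ 0  0   0  -2  -2 ]
  [ 0  0   0   1   1 ]
R3 ← -1/2·R3
  [ 1  0  -2  0  -1 ]
  [ 0  1   3  3   3 ]
  [ 0  0   0  1   1 ]
  [ 0  0   0  1   1 ]
R4 ← R4 − R3
  [ 1  0  -2  0  -1 ]
  [ 0  1   3  3   3 ]
  [ 0  0   0  1   1 ]
  [ 0  0   0  0   0 ]
R2 ← R2 − 3·R3
  [ 1  0  -2  0  -1 ]
  [ 0  1   3  0   0 ]
  [ 0  0   0  1   1 ]
  [ 0  0   0  0   0 ]

3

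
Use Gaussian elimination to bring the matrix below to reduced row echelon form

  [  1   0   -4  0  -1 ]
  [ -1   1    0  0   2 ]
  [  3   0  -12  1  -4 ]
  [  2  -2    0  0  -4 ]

[[1, 0, -4, 0, -1], [0, 1, -4, 0, 1], [0, 0, 0, 1, -1], [0, 0, 0, 0, 0]]

ρ2 := ρ2 + ρ1
  [ 1   0   -4  0  -1 ]
  [ 0   1   -4  0   1 ]
  [ 3   0  -12  1  -4 ]
  [ 2  -2    0  0  -4 ]
ρ3 := ρ3 − 3·ρ1
  [ 1   0  -4  0  -1 ]
  [ 0   1  -4  0   1 ]
  [ 0   0   0  1  -1 ]
  [ 2  -2   0  0  -4 ]
ρ4 := ρ4 − 2·ρ1
  [ 1   0  -4  0  -1 ]
  [ 0   1  -4  0   1 ]
  [ 0   0   0  1  -1 ]
  [ 0  -2   8  0  -2 ]
ρ4 := ρ4 + 2·ρ2
  [ 1  0  -4  0  -1 ]
  [ 0  1  -4  0   1 ]
  [ 0  0   0  1  -1 ]
  [ 0  0   0  0   0 ]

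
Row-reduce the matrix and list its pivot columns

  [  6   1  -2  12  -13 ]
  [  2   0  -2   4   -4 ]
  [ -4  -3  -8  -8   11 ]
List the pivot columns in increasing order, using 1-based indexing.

1, 2

Multiply r1 by 1/6.
  [  1  1/6  -1/3   2  -13/6 ]
  [  2    0    -2   4     -4 ]
  [ -4   -3    -8  -8     11 ]
Subtract 2 times r1 from r2.
  [  1   1/6  -1/3   2  -13/6 ]
  [  0  -1/3  -4/3   0    1/3 ]
  [ -4    -3    -8  -8     11 ]
Add 4 times r1 to r3.
  [ 1   1/6   -1/3  2  -13/6 ]
  [ 0  -1/3   -4/3  0    1/3 ]
  [ 0  -7/3  -28/3  0    7/3 ]
Multiply r2 by -3.
  [ 1   1/6   -1/3  2  -13/6 ]
  [ 0     1      4  0     -1 ]
  [ 0  -7/3  -28/3  0    7/3 ]
Add 7/3 times r2 to r3.
  [ 1  1/6  -1/3  2  -13/6 ]
  [ 0    1     4  0     -1 ]
  [ 0    0     0  0      0 ]
Subtract 1/6 times r2 from r1.
  [ 1  0  -1  2  -2 ]
  [ 0  1   4  0  -1 ]
  [ 0  0   0  0   0 ]
Pivot columns are the columns containing a leading 1.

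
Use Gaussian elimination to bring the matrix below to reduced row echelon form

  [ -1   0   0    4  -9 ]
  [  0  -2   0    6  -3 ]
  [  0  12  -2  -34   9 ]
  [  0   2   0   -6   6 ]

[[1, 0, 0, -4, 0], [0, 1, 0, -3, 0], [0, 0, 1, -1, 0], [0, 0, 0, 0, 1]]

Multiply r1 by -1.
  [ 1   0   0   -4   9 ]
  [ 0  -2   0    6  -3 ]
  [ 0  12  -2  -34   9 ]
  [ 0   2   0   -6   6 ]
Multiply r2 by -1/2.
  [ 1   0   0   -4    9 ]
  [ 0   1   0   -3  3/2 ]
  [ 0  12  -2  -34    9 ]
  [ 0   2   0   -6    6 ]
Subtract 12 times r2 from r3.
  [ 1  0   0  -4    9 ]
  [ 0  1   0  -3  3/2 ]
  [ 0  0  -2   2   -9 ]
  [ 0  2   0  -6    6 ]
Subtract 2 times r2 from r4.
  [ 1  0   0  -4    9 ]
  [ 0  1   0  -3  3/2 ]
  [ 0  0  -2   2   -9 ]
  [ 0  0   0   0    3 ]
Multiply r3 by -1/2.
  [ 1  0  0  -4    9 ]
  [ 0  1  0  -3  3/2 ]
  [ 0  0  1  -1  9/2 ]
  [ 0  0  0   0    3 ]
Multiply r4 by 1/3.
  [ 1  0  0  -4    9 ]
  [ 0  1  0  -3  3/2 ]
  [ 0  0  1  -1  9/2 ]
  [ 0  0  0   0    1 ]
Subtract 9/2 times r4 from r3.
  [ 1  0  0  -4    9 ]
  [ 0  1  0  -3  3/2 ]
  [ 0  0  1  -1    0 ]
  [ 0  0  0   0    1 ]
Subtract 3/2 times r4 from r2.
  [ 1  0  0  -4  9 ]
  [ 0  1  0  -3  0 ]
  [ 0  0  1  -1  0 ]
  [ 0  0  0   0  1 ]
Subtract 9 times r4 from r1.
  [ 1  0  0  -4  0 ]
  [ 0  1  0  -3  0 ]
  [ 0  0  1  -1  0 ]
  [ 0  0  0   0  1 ]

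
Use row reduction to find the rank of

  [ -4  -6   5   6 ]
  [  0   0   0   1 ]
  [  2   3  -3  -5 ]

rank = 3

R1 -> -1/4·R1
  [ 1  3/2  -5/4  -3/2 ]
  [ 0    0     0     1 ]
  [ 2    3    -3    -5 ]
R3 -> R3 − 2·R1
  [ 1  3/2  -5/4  -3/2 ]
  [ 0    0     0     1 ]
  [ 0    0  -1/2    -2 ]
R2 <=> R3
  [ 1  3/2  -5/4  -3/2 ]
  [ 0    0  -1/2    -2 ]
  [ 0    0     0     1 ]
R2 -> -2·R2
  [ 1  3/2  -5/4  -3/2 ]
  [ 0    0     1     4 ]
  [ 0    0     0     1 ]
R2 -> R2 − 4·R3
  [ 1  3/2  -5/4  -3/2 ]
  [ 0    0     1     0 ]
  [ 0    0     0     1 ]
R1 -> R1 + 3/2·R3
  [ 1  3/2  -5/4  0 ]
  [ 0    0     1  0 ]
  [ 0    0     0  1 ]
R1 -> R1 + 5/4·R2
  [ 1  3/2  0  0 ]
  [ 0    0  1  0 ]
  [ 0    0  0  1 ]
The reduced form has 3 nonzero rows.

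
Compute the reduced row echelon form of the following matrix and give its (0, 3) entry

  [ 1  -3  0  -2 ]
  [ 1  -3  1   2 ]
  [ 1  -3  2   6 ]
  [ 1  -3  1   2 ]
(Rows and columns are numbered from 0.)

-2

r2 ← r2 − r1
  [ 1  -3  0  -2 ]
  [ 0   0  1   4 ]
  [ 1  -3  2   6 ]
  [ 1  -3  1   2 ]
r3 ← r3 − r1
  [ 1  -3  0  -2 ]
  [ 0   0  1   4 ]
  [ 0   0  2   8 ]
  [ 1  -3  1   2 ]
r4 ← r4 − r1
  [ 1  -3  0  -2 ]
  [ 0   0  1   4 ]
  [ 0   0  2   8 ]
  [ 0   0  1   4 ]
r3 ← r3 − 2·r2
  [ 1  -3  0  -2 ]
  [ 0   0  1   4 ]
  [ 0   0  0   0 ]
  [ 0   0  1   4 ]
r4 ← r4 − r2
  [ 1  -3  0  -2 ]
  [ 0   0  1   4 ]
  [ 0   0  0   0 ]
  [ 0   0  0   0 ]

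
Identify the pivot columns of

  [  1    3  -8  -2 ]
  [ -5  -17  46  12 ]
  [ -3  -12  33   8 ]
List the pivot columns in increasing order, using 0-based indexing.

ρ2 := ρ2 + 5·ρ1
  [  1    3  -8  -2 ]
  [  0   -2   6   2 ]
  [ -3  -12  33   8 ]
ρ3 := ρ3 + 3·ρ1
  [ 1   3  -8  -2 ]
  [ 0  -2   6   2 ]
  [ 0  -3   9   2 ]
ρ2 := -1/2·ρ2
  [ 1   3  -8  -2 ]
  [ 0   1  -3  -1 ]
  [ 0  -3   9   2 ]
ρ3 := ρ3 + 3·ρ2
  [ 1  3  -8  -2 ]
  [ 0  1  -3  -1 ]
  [ 0  0   0  -1 ]
ρ3 := -1·ρ3
  [ 1  3  -8  -2 ]
  [ 0  1  -3  -1 ]
  [ 0  0   0   1 ]
ρ2 := ρ2 + ρ3
  [ 1  3  -8  -2 ]
  [ 0  1  -3   0 ]
  [ 0  0   0   1 ]
ρ1 := ρ1 + 2·ρ3
  [ 1  3  -8  0 ]
  [ 0  1  -3  0 ]
  [ 0  0   0  1 ]
ρ1 := ρ1 − 3·ρ2
  [ 1  0   1  0 ]
  [ 0  1  -3  0 ]
  [ 0  0   0  1 ]
Pivot columns are the columns containing a leading 1.

0, 1, 3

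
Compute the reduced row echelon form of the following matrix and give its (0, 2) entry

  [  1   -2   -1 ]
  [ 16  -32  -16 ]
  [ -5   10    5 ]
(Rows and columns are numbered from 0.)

-1

ρ2 ← ρ2 − 16·ρ1
  [  1  -2  -1 ]
  [  0   0   0 ]
  [ -5  10   5 ]
ρ3 ← ρ3 + 5·ρ1
  [ 1  -2  -1 ]
  [ 0   0   0 ]
  [ 0   0   0 ]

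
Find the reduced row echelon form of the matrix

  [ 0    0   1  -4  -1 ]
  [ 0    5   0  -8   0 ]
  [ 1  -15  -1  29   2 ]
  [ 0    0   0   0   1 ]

[[1, 0, 0, 1, 0], [0, 1, 0, -8/5, 0], [0, 0, 1, -4, 0], [0, 0, 0, 0, 1]]

r1 <=> r3
  [ 1  -15  -1  29   2 ]
  [ 0    5   0  -8   0 ]
  [ 0    0   1  -4  -1 ]
  [ 0    0   0   0   1 ]
r2 ← 1/5·r2
  [ 1  -15  -1    29   2 ]
  [ 0    1   0  -8/5   0 ]
  [ 0    0   1    -4  -1 ]
  [ 0    0   0     0   1 ]
r3 ← r3 + r4
  [ 1  -15  -1    29  2 ]
  [ 0    1   0  -8/5  0 ]
  [ 0    0   1    -4  0 ]
  [ 0    0   0     0  1 ]
r1 ← r1 − 2·r4
  [ 1  -15  -1    29  0 ]
  [ 0    1   0  -8/5  0 ]
  [ 0    0   1    -4  0 ]
  [ 0    0   0     0  1 ]
r1 ← r1 + r3
  [ 1  -15  0    25  0 ]
  [ 0    1  0  -8/5  0 ]
  [ 0    0  1    -4  0 ]
  [ 0    0  0     0  1 ]
r1 ← r1 + 15·r2
  [ 1  0  0     1  0 ]
  [ 0  1  0  -8/5  0 ]
  [ 0  0  1    -4  0 ]
  [ 0  0  0     0  1 ]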